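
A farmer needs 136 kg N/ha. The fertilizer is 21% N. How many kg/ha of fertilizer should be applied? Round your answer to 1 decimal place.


Step 1: Fertilizer rate = target N / (N content / 100)
Step 2: Rate = 136 / (21 / 100)
Step 3: Rate = 136 / 0.21
Step 4: Rate = 647.6 kg/ha

647.6


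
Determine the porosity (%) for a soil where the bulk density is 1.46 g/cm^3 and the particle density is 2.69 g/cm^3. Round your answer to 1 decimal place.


Step 1: Formula: n = 100 * (1 - BD / PD)
Step 2: n = 100 * (1 - 1.46 / 2.69)
Step 3: n = 100 * (1 - 0.54275)
Step 4: n = 45.7%

45.7


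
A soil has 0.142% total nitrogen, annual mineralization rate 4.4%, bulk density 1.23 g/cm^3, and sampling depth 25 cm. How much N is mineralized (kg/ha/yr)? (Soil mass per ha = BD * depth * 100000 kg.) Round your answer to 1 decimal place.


Step 1: Soil mass per ha = BD * depth * 100000 = 1.23 * 25 * 100000 = 3075000 kg
Step 2: Total N pool = soil mass * N%/100 = 3075000 * 0.142/100 = 4366.5 kg/ha
Step 3: N mineralized = N pool * rate%/100 = 4366.5 * 4.4/100 = 192.1 kg/ha/yr

192.1


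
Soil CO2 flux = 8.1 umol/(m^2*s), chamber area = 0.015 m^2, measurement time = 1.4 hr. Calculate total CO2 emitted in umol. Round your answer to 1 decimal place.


Step 1: Convert time to seconds: 1.4 hr * 3600 = 5040.0 s
Step 2: Total = flux * area * time_s
Step 3: Total = 8.1 * 0.015 * 5040.0
Step 4: Total = 612.4 umol

612.4


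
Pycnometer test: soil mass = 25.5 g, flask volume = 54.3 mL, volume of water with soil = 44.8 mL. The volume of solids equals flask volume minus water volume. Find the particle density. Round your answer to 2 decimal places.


Step 1: Volume of solids = flask volume - water volume with soil
Step 2: V_solids = 54.3 - 44.8 = 9.5 mL
Step 3: Particle density = mass / V_solids = 25.5 / 9.5 = 2.68 g/cm^3

2.68


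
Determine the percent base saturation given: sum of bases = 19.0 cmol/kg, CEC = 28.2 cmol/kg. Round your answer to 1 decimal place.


Step 1: BS = 100 * (sum of bases) / CEC
Step 2: BS = 100 * 19.0 / 28.2
Step 3: BS = 67.4%

67.4


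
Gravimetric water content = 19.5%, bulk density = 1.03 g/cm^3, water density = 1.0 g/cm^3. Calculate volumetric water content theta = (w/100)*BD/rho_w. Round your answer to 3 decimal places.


Step 1: theta = (w / 100) * BD / rho_w
Step 2: theta = (19.5 / 100) * 1.03 / 1.0
Step 3: theta = 0.195 * 1.03
Step 4: theta = 0.201

0.201


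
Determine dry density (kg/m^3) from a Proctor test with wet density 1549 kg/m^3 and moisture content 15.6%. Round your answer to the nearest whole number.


Step 1: Dry density = wet density / (1 + w/100)
Step 2: Dry density = 1549 / (1 + 15.6/100)
Step 3: Dry density = 1549 / 1.156
Step 4: Dry density = 1340 kg/m^3

1340


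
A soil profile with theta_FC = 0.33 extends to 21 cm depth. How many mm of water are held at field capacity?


Step 1: Water (mm) = theta_FC * depth (cm) * 10
Step 2: Water = 0.33 * 21 * 10
Step 3: Water = 69.3 mm

69.3


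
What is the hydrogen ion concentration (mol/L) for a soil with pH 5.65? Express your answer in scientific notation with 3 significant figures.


Step 1: [H+] = 10^(-pH)
Step 2: [H+] = 10^(-5.65)
Step 3: [H+] = 2.24e-06 mol/L

2.24e-06


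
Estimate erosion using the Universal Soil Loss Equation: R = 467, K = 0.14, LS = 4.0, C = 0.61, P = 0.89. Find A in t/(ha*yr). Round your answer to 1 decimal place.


Step 1: A = R * K * LS * C * P
Step 2: R * K = 467 * 0.14 = 65.38
Step 3: (R*K) * LS = 65.38 * 4.0 = 261.52
Step 4: * C * P = 261.52 * 0.61 * 0.89 = 142.0
Step 5: A = 142.0 t/(ha*yr)

142.0


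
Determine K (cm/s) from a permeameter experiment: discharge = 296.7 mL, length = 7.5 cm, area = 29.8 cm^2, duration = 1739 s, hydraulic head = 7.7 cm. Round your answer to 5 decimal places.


Step 1: K = Q * L / (A * t * h)
Step 2: Numerator = 296.7 * 7.5 = 2225.25
Step 3: Denominator = 29.8 * 1739 * 7.7 = 399030.94
Step 4: K = 2225.25 / 399030.94 = 0.00558 cm/s

0.00558


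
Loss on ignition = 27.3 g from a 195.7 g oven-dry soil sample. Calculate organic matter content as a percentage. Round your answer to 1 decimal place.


Step 1: OM% = 100 * LOI / sample mass
Step 2: OM = 100 * 27.3 / 195.7
Step 3: OM = 13.9%

13.9


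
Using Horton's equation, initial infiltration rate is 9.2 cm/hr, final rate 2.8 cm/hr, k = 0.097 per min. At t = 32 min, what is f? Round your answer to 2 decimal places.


Step 1: f = fc + (f0 - fc) * exp(-k * t)
Step 2: exp(-0.097 * 32) = 0.044869
Step 3: f = 2.8 + (9.2 - 2.8) * 0.044869
Step 4: f = 2.8 + 6.4 * 0.044869
Step 5: f = 3.09 cm/hr

3.09


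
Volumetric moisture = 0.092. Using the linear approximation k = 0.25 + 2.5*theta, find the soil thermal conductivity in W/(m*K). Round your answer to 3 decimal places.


Step 1: k = 0.25 + 2.5 * theta
Step 2: k = 0.25 + 2.5 * 0.092
Step 3: k = 0.25 + 0.23
Step 4: k = 0.48 W/(m*K)

0.48


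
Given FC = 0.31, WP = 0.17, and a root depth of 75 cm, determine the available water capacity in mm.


Step 1: Available water = (FC - WP) * depth * 10
Step 2: AW = (0.31 - 0.17) * 75 * 10
Step 3: AW = 0.14 * 75 * 10
Step 4: AW = 105.0 mm

105.0


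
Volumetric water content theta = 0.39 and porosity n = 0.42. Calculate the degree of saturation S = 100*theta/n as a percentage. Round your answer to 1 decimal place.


Step 1: S = 100 * theta_v / n
Step 2: S = 100 * 0.39 / 0.42
Step 3: S = 92.9%

92.9


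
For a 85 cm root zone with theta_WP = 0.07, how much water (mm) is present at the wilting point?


Step 1: Water (mm) = theta_WP * depth * 10
Step 2: Water = 0.07 * 85 * 10
Step 3: Water = 59.5 mm

59.5


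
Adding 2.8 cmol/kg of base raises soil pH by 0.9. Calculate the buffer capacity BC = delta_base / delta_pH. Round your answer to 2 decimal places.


Step 1: BC = change in base / change in pH
Step 2: BC = 2.8 / 0.9
Step 3: BC = 3.11 cmol/(kg*pH unit)

3.11


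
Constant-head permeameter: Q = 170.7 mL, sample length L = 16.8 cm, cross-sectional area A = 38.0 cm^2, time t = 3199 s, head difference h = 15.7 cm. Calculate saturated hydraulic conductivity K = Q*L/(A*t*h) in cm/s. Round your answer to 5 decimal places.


Step 1: K = Q * L / (A * t * h)
Step 2: Numerator = 170.7 * 16.8 = 2867.76
Step 3: Denominator = 38.0 * 3199 * 15.7 = 1908523.4
Step 4: K = 2867.76 / 1908523.4 = 0.0015 cm/s

0.0015


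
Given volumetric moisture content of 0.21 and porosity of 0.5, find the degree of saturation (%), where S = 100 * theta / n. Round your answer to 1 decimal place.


Step 1: S = 100 * theta_v / n
Step 2: S = 100 * 0.21 / 0.5
Step 3: S = 42.0%

42.0


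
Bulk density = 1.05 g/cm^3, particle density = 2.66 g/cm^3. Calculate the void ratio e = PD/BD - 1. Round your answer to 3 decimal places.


Step 1: e = PD / BD - 1
Step 2: e = 2.66 / 1.05 - 1
Step 3: e = 2.53333 - 1
Step 4: e = 1.533

1.533


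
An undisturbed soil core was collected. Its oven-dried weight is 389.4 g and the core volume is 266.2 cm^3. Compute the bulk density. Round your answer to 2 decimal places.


Step 1: Identify the formula: BD = dry mass / volume
Step 2: Substitute values: BD = 389.4 / 266.2
Step 3: BD = 1.46 g/cm^3

1.46


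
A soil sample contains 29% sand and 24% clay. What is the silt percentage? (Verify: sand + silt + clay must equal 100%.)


Step 1: sand + silt + clay = 100%
Step 2: silt = 100 - sand - clay
Step 3: silt = 100 - 29 - 24
Step 4: silt = 47%

47


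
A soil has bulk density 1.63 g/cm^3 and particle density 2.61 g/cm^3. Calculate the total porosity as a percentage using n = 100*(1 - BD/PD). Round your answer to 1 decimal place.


Step 1: Formula: n = 100 * (1 - BD / PD)
Step 2: n = 100 * (1 - 1.63 / 2.61)
Step 3: n = 100 * (1 - 0.62452)
Step 4: n = 37.5%

37.5


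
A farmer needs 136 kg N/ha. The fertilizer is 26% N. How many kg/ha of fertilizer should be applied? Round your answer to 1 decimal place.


Step 1: Fertilizer rate = target N / (N content / 100)
Step 2: Rate = 136 / (26 / 100)
Step 3: Rate = 136 / 0.26
Step 4: Rate = 523.1 kg/ha

523.1


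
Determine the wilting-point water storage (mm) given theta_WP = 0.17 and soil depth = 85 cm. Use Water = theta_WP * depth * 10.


Step 1: Water (mm) = theta_WP * depth * 10
Step 2: Water = 0.17 * 85 * 10
Step 3: Water = 144.5 mm

144.5


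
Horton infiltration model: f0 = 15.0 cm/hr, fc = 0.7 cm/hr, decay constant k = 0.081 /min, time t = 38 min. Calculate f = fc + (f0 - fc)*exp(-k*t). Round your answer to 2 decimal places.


Step 1: f = fc + (f0 - fc) * exp(-k * t)
Step 2: exp(-0.081 * 38) = 0.046051
Step 3: f = 0.7 + (15.0 - 0.7) * 0.046051
Step 4: f = 0.7 + 14.3 * 0.046051
Step 5: f = 1.36 cm/hr

1.36


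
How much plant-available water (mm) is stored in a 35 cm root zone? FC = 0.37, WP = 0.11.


Step 1: Available water = (FC - WP) * depth * 10
Step 2: AW = (0.37 - 0.11) * 35 * 10
Step 3: AW = 0.26 * 35 * 10
Step 4: AW = 91.0 mm

91.0


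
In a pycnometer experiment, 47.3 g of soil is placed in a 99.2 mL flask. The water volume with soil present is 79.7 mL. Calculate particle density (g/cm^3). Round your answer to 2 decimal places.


Step 1: Volume of solids = flask volume - water volume with soil
Step 2: V_solids = 99.2 - 79.7 = 19.5 mL
Step 3: Particle density = mass / V_solids = 47.3 / 19.5 = 2.43 g/cm^3

2.43


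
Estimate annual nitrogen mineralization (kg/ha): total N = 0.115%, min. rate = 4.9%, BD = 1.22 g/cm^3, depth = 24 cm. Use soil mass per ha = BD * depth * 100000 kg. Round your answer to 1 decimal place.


Step 1: Soil mass per ha = BD * depth * 100000 = 1.22 * 24 * 100000 = 2928000 kg
Step 2: Total N pool = soil mass * N%/100 = 2928000 * 0.115/100 = 3367.2 kg/ha
Step 3: N mineralized = N pool * rate%/100 = 3367.2 * 4.9/100 = 165.0 kg/ha/yr

165.0


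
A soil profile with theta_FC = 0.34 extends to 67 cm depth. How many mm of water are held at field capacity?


Step 1: Water (mm) = theta_FC * depth (cm) * 10
Step 2: Water = 0.34 * 67 * 10
Step 3: Water = 227.8 mm

227.8


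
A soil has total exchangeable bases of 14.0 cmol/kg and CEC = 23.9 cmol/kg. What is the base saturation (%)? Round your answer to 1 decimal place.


Step 1: BS = 100 * (sum of bases) / CEC
Step 2: BS = 100 * 14.0 / 23.9
Step 3: BS = 58.6%

58.6


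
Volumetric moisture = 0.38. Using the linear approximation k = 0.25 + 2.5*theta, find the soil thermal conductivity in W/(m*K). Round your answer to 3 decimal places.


Step 1: k = 0.25 + 2.5 * theta
Step 2: k = 0.25 + 2.5 * 0.38
Step 3: k = 0.25 + 0.95
Step 4: k = 1.2 W/(m*K)

1.2


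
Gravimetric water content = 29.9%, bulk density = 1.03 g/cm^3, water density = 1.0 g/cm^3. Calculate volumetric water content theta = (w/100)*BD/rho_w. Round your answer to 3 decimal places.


Step 1: theta = (w / 100) * BD / rho_w
Step 2: theta = (29.9 / 100) * 1.03 / 1.0
Step 3: theta = 0.299 * 1.03
Step 4: theta = 0.308

0.308


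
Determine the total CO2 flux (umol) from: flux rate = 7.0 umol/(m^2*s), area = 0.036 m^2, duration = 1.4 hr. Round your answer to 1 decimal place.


Step 1: Convert time to seconds: 1.4 hr * 3600 = 5040.0 s
Step 2: Total = flux * area * time_s
Step 3: Total = 7.0 * 0.036 * 5040.0
Step 4: Total = 1270.1 umol

1270.1


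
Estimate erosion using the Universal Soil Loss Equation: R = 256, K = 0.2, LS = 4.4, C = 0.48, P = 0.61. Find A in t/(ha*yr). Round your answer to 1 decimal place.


Step 1: A = R * K * LS * C * P
Step 2: R * K = 256 * 0.2 = 51.2
Step 3: (R*K) * LS = 51.2 * 4.4 = 225.28
Step 4: * C * P = 225.28 * 0.48 * 0.61 = 66.0
Step 5: A = 66.0 t/(ha*yr)

66.0


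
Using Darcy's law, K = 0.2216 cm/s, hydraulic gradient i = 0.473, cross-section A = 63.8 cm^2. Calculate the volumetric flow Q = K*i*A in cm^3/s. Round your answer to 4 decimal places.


Step 1: Apply Darcy's law: Q = K * i * A
Step 2: Q = 0.2216 * 0.473 * 63.8
Step 3: Q = 6.6873 cm^3/s

6.6873


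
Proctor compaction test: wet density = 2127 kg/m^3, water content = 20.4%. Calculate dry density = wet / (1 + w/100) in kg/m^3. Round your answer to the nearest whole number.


Step 1: Dry density = wet density / (1 + w/100)
Step 2: Dry density = 2127 / (1 + 20.4/100)
Step 3: Dry density = 2127 / 1.204
Step 4: Dry density = 1767 kg/m^3

1767


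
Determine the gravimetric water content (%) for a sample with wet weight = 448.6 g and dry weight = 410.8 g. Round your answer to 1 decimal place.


Step 1: Water mass = wet - dry = 448.6 - 410.8 = 37.8 g
Step 2: w = 100 * water mass / dry mass
Step 3: w = 100 * 37.8 / 410.8 = 9.2%

9.2


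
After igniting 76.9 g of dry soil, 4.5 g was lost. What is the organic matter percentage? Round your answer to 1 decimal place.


Step 1: OM% = 100 * LOI / sample mass
Step 2: OM = 100 * 4.5 / 76.9
Step 3: OM = 5.9%

5.9


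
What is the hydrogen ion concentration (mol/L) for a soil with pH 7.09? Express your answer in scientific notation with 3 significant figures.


Step 1: [H+] = 10^(-pH)
Step 2: [H+] = 10^(-7.09)
Step 3: [H+] = 8.13e-08 mol/L

8.13e-08


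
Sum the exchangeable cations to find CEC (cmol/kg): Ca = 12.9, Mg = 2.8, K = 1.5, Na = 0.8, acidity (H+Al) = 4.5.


Step 1: CEC = Ca + Mg + K + Na + (H+Al)
Step 2: CEC = 12.9 + 2.8 + 1.5 + 0.8 + 4.5
Step 3: CEC = 22.5 cmol/kg

22.5


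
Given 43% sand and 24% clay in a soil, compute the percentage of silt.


Step 1: sand + silt + clay = 100%
Step 2: silt = 100 - sand - clay
Step 3: silt = 100 - 43 - 24
Step 4: silt = 33%

33


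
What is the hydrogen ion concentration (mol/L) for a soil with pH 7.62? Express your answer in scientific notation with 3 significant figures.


Step 1: [H+] = 10^(-pH)
Step 2: [H+] = 10^(-7.62)
Step 3: [H+] = 2.40e-08 mol/L

2.40e-08


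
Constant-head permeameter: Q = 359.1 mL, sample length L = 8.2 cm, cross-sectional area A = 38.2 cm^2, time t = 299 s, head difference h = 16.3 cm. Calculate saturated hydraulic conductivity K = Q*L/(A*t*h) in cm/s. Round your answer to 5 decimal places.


Step 1: K = Q * L / (A * t * h)
Step 2: Numerator = 359.1 * 8.2 = 2944.62
Step 3: Denominator = 38.2 * 299 * 16.3 = 186175.34
Step 4: K = 2944.62 / 186175.34 = 0.01582 cm/s

0.01582


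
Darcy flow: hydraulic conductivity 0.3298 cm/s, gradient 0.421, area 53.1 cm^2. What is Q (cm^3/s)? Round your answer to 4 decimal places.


Step 1: Apply Darcy's law: Q = K * i * A
Step 2: Q = 0.3298 * 0.421 * 53.1
Step 3: Q = 7.3727 cm^3/s

7.3727


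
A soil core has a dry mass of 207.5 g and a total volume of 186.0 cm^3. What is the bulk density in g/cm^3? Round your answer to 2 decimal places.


Step 1: Identify the formula: BD = dry mass / volume
Step 2: Substitute values: BD = 207.5 / 186.0
Step 3: BD = 1.12 g/cm^3

1.12


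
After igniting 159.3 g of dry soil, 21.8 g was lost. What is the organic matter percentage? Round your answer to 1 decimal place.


Step 1: OM% = 100 * LOI / sample mass
Step 2: OM = 100 * 21.8 / 159.3
Step 3: OM = 13.7%

13.7


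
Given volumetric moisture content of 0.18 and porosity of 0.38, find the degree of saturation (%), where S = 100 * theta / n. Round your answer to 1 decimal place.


Step 1: S = 100 * theta_v / n
Step 2: S = 100 * 0.18 / 0.38
Step 3: S = 47.4%

47.4


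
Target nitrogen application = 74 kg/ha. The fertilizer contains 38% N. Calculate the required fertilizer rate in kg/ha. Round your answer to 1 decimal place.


Step 1: Fertilizer rate = target N / (N content / 100)
Step 2: Rate = 74 / (38 / 100)
Step 3: Rate = 74 / 0.38
Step 4: Rate = 194.7 kg/ha

194.7


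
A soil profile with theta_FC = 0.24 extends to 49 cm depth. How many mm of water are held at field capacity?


Step 1: Water (mm) = theta_FC * depth (cm) * 10
Step 2: Water = 0.24 * 49 * 10
Step 3: Water = 117.6 mm

117.6


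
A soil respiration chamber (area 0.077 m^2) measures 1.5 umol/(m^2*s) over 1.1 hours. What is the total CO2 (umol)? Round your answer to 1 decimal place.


Step 1: Convert time to seconds: 1.1 hr * 3600 = 3960.0 s
Step 2: Total = flux * area * time_s
Step 3: Total = 1.5 * 0.077 * 3960.0
Step 4: Total = 457.4 umol

457.4


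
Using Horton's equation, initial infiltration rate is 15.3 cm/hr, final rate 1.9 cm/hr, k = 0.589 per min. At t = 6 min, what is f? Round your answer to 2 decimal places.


Step 1: f = fc + (f0 - fc) * exp(-k * t)
Step 2: exp(-0.589 * 6) = 0.029188
Step 3: f = 1.9 + (15.3 - 1.9) * 0.029188
Step 4: f = 1.9 + 13.4 * 0.029188
Step 5: f = 2.29 cm/hr

2.29


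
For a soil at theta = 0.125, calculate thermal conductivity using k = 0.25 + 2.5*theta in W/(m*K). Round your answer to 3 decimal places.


Step 1: k = 0.25 + 2.5 * theta
Step 2: k = 0.25 + 2.5 * 0.125
Step 3: k = 0.25 + 0.313
Step 4: k = 0.563 W/(m*K)

0.563


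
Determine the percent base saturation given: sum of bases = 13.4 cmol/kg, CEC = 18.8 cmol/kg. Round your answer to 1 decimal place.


Step 1: BS = 100 * (sum of bases) / CEC
Step 2: BS = 100 * 13.4 / 18.8
Step 3: BS = 71.3%

71.3


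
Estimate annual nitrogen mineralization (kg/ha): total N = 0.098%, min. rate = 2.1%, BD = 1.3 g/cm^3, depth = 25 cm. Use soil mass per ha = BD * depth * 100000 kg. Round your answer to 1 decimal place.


Step 1: Soil mass per ha = BD * depth * 100000 = 1.3 * 25 * 100000 = 3250000 kg
Step 2: Total N pool = soil mass * N%/100 = 3250000 * 0.098/100 = 3185.0 kg/ha
Step 3: N mineralized = N pool * rate%/100 = 3185.0 * 2.1/100 = 66.9 kg/ha/yr

66.9


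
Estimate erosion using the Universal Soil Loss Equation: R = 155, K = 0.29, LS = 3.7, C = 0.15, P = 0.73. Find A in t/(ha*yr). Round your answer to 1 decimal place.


Step 1: A = R * K * LS * C * P
Step 2: R * K = 155 * 0.29 = 44.95
Step 3: (R*K) * LS = 44.95 * 3.7 = 166.315
Step 4: * C * P = 166.315 * 0.15 * 0.73 = 18.2
Step 5: A = 18.2 t/(ha*yr)

18.2


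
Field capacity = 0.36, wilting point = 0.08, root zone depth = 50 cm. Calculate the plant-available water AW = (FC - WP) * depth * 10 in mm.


Step 1: Available water = (FC - WP) * depth * 10
Step 2: AW = (0.36 - 0.08) * 50 * 10
Step 3: AW = 0.28 * 50 * 10
Step 4: AW = 140.0 mm

140.0


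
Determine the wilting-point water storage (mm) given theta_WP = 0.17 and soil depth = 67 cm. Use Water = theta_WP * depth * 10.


Step 1: Water (mm) = theta_WP * depth * 10
Step 2: Water = 0.17 * 67 * 10
Step 3: Water = 113.9 mm

113.9


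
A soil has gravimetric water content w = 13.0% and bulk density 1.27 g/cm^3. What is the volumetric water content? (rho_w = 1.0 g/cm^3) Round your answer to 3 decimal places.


Step 1: theta = (w / 100) * BD / rho_w
Step 2: theta = (13.0 / 100) * 1.27 / 1.0
Step 3: theta = 0.13 * 1.27
Step 4: theta = 0.165

0.165


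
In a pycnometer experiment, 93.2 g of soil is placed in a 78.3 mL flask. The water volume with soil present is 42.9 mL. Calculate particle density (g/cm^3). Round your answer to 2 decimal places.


Step 1: Volume of solids = flask volume - water volume with soil
Step 2: V_solids = 78.3 - 42.9 = 35.4 mL
Step 3: Particle density = mass / V_solids = 93.2 / 35.4 = 2.63 g/cm^3

2.63


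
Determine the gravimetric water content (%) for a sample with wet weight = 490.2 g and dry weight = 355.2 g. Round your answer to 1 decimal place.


Step 1: Water mass = wet - dry = 490.2 - 355.2 = 135.0 g
Step 2: w = 100 * water mass / dry mass
Step 3: w = 100 * 135.0 / 355.2 = 38.0%

38.0


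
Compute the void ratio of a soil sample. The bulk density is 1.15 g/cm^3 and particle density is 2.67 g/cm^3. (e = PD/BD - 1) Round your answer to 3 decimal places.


Step 1: e = PD / BD - 1
Step 2: e = 2.67 / 1.15 - 1
Step 3: e = 2.32174 - 1
Step 4: e = 1.322

1.322


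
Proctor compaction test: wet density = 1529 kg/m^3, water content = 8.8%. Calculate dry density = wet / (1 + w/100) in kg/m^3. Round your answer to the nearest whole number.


Step 1: Dry density = wet density / (1 + w/100)
Step 2: Dry density = 1529 / (1 + 8.8/100)
Step 3: Dry density = 1529 / 1.088
Step 4: Dry density = 1405 kg/m^3

1405


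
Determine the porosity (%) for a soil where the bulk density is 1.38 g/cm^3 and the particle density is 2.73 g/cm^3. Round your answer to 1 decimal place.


Step 1: Formula: n = 100 * (1 - BD / PD)
Step 2: n = 100 * (1 - 1.38 / 2.73)
Step 3: n = 100 * (1 - 0.50549)
Step 4: n = 49.5%

49.5


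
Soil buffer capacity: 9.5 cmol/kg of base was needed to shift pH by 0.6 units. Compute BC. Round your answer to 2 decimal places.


Step 1: BC = change in base / change in pH
Step 2: BC = 9.5 / 0.6
Step 3: BC = 15.83 cmol/(kg*pH unit)

15.83


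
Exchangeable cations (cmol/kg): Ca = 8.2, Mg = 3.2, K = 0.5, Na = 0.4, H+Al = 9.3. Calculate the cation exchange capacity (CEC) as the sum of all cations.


Step 1: CEC = Ca + Mg + K + Na + (H+Al)
Step 2: CEC = 8.2 + 3.2 + 0.5 + 0.4 + 9.3
Step 3: CEC = 21.6 cmol/kg

21.6


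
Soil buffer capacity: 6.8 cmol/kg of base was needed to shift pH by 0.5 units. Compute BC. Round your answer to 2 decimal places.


Step 1: BC = change in base / change in pH
Step 2: BC = 6.8 / 0.5
Step 3: BC = 13.6 cmol/(kg*pH unit)

13.6


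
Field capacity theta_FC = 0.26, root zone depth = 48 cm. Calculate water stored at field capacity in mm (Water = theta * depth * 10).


Step 1: Water (mm) = theta_FC * depth (cm) * 10
Step 2: Water = 0.26 * 48 * 10
Step 3: Water = 124.8 mm

124.8


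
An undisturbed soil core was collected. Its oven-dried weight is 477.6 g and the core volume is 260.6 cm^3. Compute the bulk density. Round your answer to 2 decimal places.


Step 1: Identify the formula: BD = dry mass / volume
Step 2: Substitute values: BD = 477.6 / 260.6
Step 3: BD = 1.83 g/cm^3

1.83


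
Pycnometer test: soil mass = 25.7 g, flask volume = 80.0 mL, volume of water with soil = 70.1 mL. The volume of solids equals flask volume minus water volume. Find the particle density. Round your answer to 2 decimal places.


Step 1: Volume of solids = flask volume - water volume with soil
Step 2: V_solids = 80.0 - 70.1 = 9.9 mL
Step 3: Particle density = mass / V_solids = 25.7 / 9.9 = 2.6 g/cm^3

2.6


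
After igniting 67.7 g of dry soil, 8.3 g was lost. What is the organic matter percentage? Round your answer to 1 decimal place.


Step 1: OM% = 100 * LOI / sample mass
Step 2: OM = 100 * 8.3 / 67.7
Step 3: OM = 12.3%

12.3


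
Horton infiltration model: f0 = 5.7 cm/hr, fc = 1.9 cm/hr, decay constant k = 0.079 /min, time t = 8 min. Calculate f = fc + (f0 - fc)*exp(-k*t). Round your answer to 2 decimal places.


Step 1: f = fc + (f0 - fc) * exp(-k * t)
Step 2: exp(-0.079 * 8) = 0.531528
Step 3: f = 1.9 + (5.7 - 1.9) * 0.531528
Step 4: f = 1.9 + 3.8 * 0.531528
Step 5: f = 3.92 cm/hr

3.92


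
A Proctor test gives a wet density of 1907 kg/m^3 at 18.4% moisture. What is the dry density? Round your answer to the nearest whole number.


Step 1: Dry density = wet density / (1 + w/100)
Step 2: Dry density = 1907 / (1 + 18.4/100)
Step 3: Dry density = 1907 / 1.184
Step 4: Dry density = 1611 kg/m^3

1611


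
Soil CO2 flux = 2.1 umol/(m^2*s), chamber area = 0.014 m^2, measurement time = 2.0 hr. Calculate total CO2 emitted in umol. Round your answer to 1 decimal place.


Step 1: Convert time to seconds: 2.0 hr * 3600 = 7200.0 s
Step 2: Total = flux * area * time_s
Step 3: Total = 2.1 * 0.014 * 7200.0
Step 4: Total = 211.7 umol

211.7


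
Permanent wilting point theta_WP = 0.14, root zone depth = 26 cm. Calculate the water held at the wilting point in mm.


Step 1: Water (mm) = theta_WP * depth * 10
Step 2: Water = 0.14 * 26 * 10
Step 3: Water = 36.4 mm

36.4


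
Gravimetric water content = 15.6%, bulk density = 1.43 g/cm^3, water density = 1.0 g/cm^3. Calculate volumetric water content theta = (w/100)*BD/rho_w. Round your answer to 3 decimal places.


Step 1: theta = (w / 100) * BD / rho_w
Step 2: theta = (15.6 / 100) * 1.43 / 1.0
Step 3: theta = 0.156 * 1.43
Step 4: theta = 0.223

0.223


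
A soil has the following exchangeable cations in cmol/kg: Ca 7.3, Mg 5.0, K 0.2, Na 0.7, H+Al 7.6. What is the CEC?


Step 1: CEC = Ca + Mg + K + Na + (H+Al)
Step 2: CEC = 7.3 + 5.0 + 0.2 + 0.7 + 7.6
Step 3: CEC = 20.8 cmol/kg

20.8


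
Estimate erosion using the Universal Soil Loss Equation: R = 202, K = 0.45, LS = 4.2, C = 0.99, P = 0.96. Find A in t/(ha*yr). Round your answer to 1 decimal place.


Step 1: A = R * K * LS * C * P
Step 2: R * K = 202 * 0.45 = 90.9
Step 3: (R*K) * LS = 90.9 * 4.2 = 381.78
Step 4: * C * P = 381.78 * 0.99 * 0.96 = 362.8
Step 5: A = 362.8 t/(ha*yr)

362.8


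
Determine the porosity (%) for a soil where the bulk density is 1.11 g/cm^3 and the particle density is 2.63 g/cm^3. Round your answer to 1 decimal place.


Step 1: Formula: n = 100 * (1 - BD / PD)
Step 2: n = 100 * (1 - 1.11 / 2.63)
Step 3: n = 100 * (1 - 0.42205)
Step 4: n = 57.8%

57.8


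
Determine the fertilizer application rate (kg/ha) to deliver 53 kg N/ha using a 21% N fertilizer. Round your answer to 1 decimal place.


Step 1: Fertilizer rate = target N / (N content / 100)
Step 2: Rate = 53 / (21 / 100)
Step 3: Rate = 53 / 0.21
Step 4: Rate = 252.4 kg/ha

252.4


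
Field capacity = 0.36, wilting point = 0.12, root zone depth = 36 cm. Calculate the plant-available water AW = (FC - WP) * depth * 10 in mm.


Step 1: Available water = (FC - WP) * depth * 10
Step 2: AW = (0.36 - 0.12) * 36 * 10
Step 3: AW = 0.24 * 36 * 10
Step 4: AW = 86.4 mm

86.4


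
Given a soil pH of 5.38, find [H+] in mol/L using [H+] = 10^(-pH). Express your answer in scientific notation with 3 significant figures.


Step 1: [H+] = 10^(-pH)
Step 2: [H+] = 10^(-5.38)
Step 3: [H+] = 4.17e-06 mol/L

4.17e-06


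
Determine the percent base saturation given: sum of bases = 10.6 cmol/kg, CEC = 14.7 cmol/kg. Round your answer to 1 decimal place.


Step 1: BS = 100 * (sum of bases) / CEC
Step 2: BS = 100 * 10.6 / 14.7
Step 3: BS = 72.1%

72.1


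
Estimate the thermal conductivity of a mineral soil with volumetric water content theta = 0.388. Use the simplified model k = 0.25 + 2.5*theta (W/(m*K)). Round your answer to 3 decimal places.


Step 1: k = 0.25 + 2.5 * theta
Step 2: k = 0.25 + 2.5 * 0.388
Step 3: k = 0.25 + 0.97
Step 4: k = 1.22 W/(m*K)

1.22


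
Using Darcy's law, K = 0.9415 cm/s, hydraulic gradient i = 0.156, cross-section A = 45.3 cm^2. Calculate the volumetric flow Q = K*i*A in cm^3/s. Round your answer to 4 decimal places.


Step 1: Apply Darcy's law: Q = K * i * A
Step 2: Q = 0.9415 * 0.156 * 45.3
Step 3: Q = 6.6534 cm^3/s

6.6534


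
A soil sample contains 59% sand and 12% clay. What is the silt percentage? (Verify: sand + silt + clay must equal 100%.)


Step 1: sand + silt + clay = 100%
Step 2: silt = 100 - sand - clay
Step 3: silt = 100 - 59 - 12
Step 4: silt = 29%

29


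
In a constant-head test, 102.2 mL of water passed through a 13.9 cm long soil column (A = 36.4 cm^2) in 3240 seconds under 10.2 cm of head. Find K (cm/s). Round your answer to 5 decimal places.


Step 1: K = Q * L / (A * t * h)
Step 2: Numerator = 102.2 * 13.9 = 1420.58
Step 3: Denominator = 36.4 * 3240 * 10.2 = 1202947.2
Step 4: K = 1420.58 / 1202947.2 = 0.00118 cm/s

0.00118


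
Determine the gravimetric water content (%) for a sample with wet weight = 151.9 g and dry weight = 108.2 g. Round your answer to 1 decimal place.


Step 1: Water mass = wet - dry = 151.9 - 108.2 = 43.7 g
Step 2: w = 100 * water mass / dry mass
Step 3: w = 100 * 43.7 / 108.2 = 40.4%

40.4


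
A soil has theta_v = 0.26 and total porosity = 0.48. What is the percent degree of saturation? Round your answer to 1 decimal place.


Step 1: S = 100 * theta_v / n
Step 2: S = 100 * 0.26 / 0.48
Step 3: S = 54.2%

54.2


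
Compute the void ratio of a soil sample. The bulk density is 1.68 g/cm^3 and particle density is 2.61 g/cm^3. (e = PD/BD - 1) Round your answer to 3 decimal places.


Step 1: e = PD / BD - 1
Step 2: e = 2.61 / 1.68 - 1
Step 3: e = 1.55357 - 1
Step 4: e = 0.554

0.554


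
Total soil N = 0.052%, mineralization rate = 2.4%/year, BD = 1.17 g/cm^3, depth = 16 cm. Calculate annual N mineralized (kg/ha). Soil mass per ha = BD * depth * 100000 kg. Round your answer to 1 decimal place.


Step 1: Soil mass per ha = BD * depth * 100000 = 1.17 * 16 * 100000 = 1872000 kg
Step 2: Total N pool = soil mass * N%/100 = 1872000 * 0.052/100 = 973.44 kg/ha
Step 3: N mineralized = N pool * rate%/100 = 973.44 * 2.4/100 = 23.4 kg/ha/yr

23.4


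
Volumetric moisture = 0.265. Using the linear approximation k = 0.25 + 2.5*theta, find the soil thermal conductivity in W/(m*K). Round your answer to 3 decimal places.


Step 1: k = 0.25 + 2.5 * theta
Step 2: k = 0.25 + 2.5 * 0.265
Step 3: k = 0.25 + 0.663
Step 4: k = 0.913 W/(m*K)

0.913


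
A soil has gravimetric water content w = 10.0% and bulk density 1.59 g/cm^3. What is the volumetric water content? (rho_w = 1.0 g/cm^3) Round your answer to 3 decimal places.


Step 1: theta = (w / 100) * BD / rho_w
Step 2: theta = (10.0 / 100) * 1.59 / 1.0
Step 3: theta = 0.1 * 1.59
Step 4: theta = 0.159

0.159


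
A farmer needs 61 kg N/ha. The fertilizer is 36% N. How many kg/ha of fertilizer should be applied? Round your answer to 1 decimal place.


Step 1: Fertilizer rate = target N / (N content / 100)
Step 2: Rate = 61 / (36 / 100)
Step 3: Rate = 61 / 0.36
Step 4: Rate = 169.4 kg/ha

169.4


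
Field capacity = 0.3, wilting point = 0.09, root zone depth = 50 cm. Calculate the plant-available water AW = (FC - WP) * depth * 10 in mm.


Step 1: Available water = (FC - WP) * depth * 10
Step 2: AW = (0.3 - 0.09) * 50 * 10
Step 3: AW = 0.21 * 50 * 10
Step 4: AW = 105.0 mm

105.0


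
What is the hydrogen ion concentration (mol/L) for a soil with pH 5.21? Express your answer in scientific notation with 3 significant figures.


Step 1: [H+] = 10^(-pH)
Step 2: [H+] = 10^(-5.21)
Step 3: [H+] = 6.17e-06 mol/L

6.17e-06


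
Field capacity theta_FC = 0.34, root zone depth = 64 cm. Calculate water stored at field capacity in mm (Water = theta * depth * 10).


Step 1: Water (mm) = theta_FC * depth (cm) * 10
Step 2: Water = 0.34 * 64 * 10
Step 3: Water = 217.6 mm

217.6


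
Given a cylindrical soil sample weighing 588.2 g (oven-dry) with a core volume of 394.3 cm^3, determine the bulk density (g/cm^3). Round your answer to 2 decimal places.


Step 1: Identify the formula: BD = dry mass / volume
Step 2: Substitute values: BD = 588.2 / 394.3
Step 3: BD = 1.49 g/cm^3

1.49


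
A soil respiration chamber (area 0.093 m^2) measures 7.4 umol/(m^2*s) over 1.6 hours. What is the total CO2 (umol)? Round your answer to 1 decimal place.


Step 1: Convert time to seconds: 1.6 hr * 3600 = 5760.0 s
Step 2: Total = flux * area * time_s
Step 3: Total = 7.4 * 0.093 * 5760.0
Step 4: Total = 3964.0 umol

3964.0


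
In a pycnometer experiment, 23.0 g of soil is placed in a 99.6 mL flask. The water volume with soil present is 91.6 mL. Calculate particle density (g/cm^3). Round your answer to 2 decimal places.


Step 1: Volume of solids = flask volume - water volume with soil
Step 2: V_solids = 99.6 - 91.6 = 8.0 mL
Step 3: Particle density = mass / V_solids = 23.0 / 8.0 = 2.88 g/cm^3

2.88


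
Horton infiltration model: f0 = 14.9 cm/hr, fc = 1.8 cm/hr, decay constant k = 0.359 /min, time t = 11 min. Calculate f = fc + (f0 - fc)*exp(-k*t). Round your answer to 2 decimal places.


Step 1: f = fc + (f0 - fc) * exp(-k * t)
Step 2: exp(-0.359 * 11) = 0.019274
Step 3: f = 1.8 + (14.9 - 1.8) * 0.019274
Step 4: f = 1.8 + 13.1 * 0.019274
Step 5: f = 2.05 cm/hr

2.05


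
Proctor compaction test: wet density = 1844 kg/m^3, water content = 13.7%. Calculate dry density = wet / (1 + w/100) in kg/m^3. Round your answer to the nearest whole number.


Step 1: Dry density = wet density / (1 + w/100)
Step 2: Dry density = 1844 / (1 + 13.7/100)
Step 3: Dry density = 1844 / 1.137
Step 4: Dry density = 1622 kg/m^3

1622


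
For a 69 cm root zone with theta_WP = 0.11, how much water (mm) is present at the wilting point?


Step 1: Water (mm) = theta_WP * depth * 10
Step 2: Water = 0.11 * 69 * 10
Step 3: Water = 75.9 mm

75.9


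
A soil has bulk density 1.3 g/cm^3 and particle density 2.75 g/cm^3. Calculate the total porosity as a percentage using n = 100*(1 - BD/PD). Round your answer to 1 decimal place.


Step 1: Formula: n = 100 * (1 - BD / PD)
Step 2: n = 100 * (1 - 1.3 / 2.75)
Step 3: n = 100 * (1 - 0.47273)
Step 4: n = 52.7%

52.7


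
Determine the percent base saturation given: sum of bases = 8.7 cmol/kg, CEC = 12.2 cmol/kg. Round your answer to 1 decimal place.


Step 1: BS = 100 * (sum of bases) / CEC
Step 2: BS = 100 * 8.7 / 12.2
Step 3: BS = 71.3%

71.3


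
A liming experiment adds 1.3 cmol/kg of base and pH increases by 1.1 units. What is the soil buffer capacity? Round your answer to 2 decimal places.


Step 1: BC = change in base / change in pH
Step 2: BC = 1.3 / 1.1
Step 3: BC = 1.18 cmol/(kg*pH unit)

1.18


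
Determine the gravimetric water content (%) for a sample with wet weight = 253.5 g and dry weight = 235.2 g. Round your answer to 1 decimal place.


Step 1: Water mass = wet - dry = 253.5 - 235.2 = 18.3 g
Step 2: w = 100 * water mass / dry mass
Step 3: w = 100 * 18.3 / 235.2 = 7.8%

7.8


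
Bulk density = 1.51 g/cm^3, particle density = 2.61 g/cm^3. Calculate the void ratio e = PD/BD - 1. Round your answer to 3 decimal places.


Step 1: e = PD / BD - 1
Step 2: e = 2.61 / 1.51 - 1
Step 3: e = 1.72848 - 1
Step 4: e = 0.728

0.728


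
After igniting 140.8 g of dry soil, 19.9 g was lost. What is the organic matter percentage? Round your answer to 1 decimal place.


Step 1: OM% = 100 * LOI / sample mass
Step 2: OM = 100 * 19.9 / 140.8
Step 3: OM = 14.1%

14.1


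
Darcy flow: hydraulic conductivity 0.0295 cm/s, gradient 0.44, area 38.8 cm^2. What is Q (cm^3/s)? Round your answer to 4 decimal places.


Step 1: Apply Darcy's law: Q = K * i * A
Step 2: Q = 0.0295 * 0.44 * 38.8
Step 3: Q = 0.5036 cm^3/s

0.5036


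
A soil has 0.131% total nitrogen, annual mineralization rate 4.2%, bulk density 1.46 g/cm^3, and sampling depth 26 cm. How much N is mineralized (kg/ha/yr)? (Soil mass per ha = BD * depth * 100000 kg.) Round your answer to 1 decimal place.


Step 1: Soil mass per ha = BD * depth * 100000 = 1.46 * 26 * 100000 = 3796000 kg
Step 2: Total N pool = soil mass * N%/100 = 3796000 * 0.131/100 = 4972.76 kg/ha
Step 3: N mineralized = N pool * rate%/100 = 4972.76 * 4.2/100 = 208.9 kg/ha/yr

208.9


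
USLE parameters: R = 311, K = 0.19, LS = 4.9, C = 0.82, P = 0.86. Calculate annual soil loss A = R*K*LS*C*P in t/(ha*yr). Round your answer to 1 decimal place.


Step 1: A = R * K * LS * C * P
Step 2: R * K = 311 * 0.19 = 59.09
Step 3: (R*K) * LS = 59.09 * 4.9 = 289.541
Step 4: * C * P = 289.541 * 0.82 * 0.86 = 204.2
Step 5: A = 204.2 t/(ha*yr)

204.2


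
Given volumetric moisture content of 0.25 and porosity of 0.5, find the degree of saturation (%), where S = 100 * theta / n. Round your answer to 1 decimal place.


Step 1: S = 100 * theta_v / n
Step 2: S = 100 * 0.25 / 0.5
Step 3: S = 50.0%

50.0


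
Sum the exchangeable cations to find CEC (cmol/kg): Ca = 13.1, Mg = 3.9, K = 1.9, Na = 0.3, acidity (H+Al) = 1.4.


Step 1: CEC = Ca + Mg + K + Na + (H+Al)
Step 2: CEC = 13.1 + 3.9 + 1.9 + 0.3 + 1.4
Step 3: CEC = 20.6 cmol/kg

20.6


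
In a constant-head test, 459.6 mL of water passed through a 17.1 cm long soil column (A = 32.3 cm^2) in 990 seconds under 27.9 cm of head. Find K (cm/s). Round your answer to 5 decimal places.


Step 1: K = Q * L / (A * t * h)
Step 2: Numerator = 459.6 * 17.1 = 7859.16
Step 3: Denominator = 32.3 * 990 * 27.9 = 892158.3
Step 4: K = 7859.16 / 892158.3 = 0.00881 cm/s

0.00881


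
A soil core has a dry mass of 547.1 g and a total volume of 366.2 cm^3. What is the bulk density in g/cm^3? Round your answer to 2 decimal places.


Step 1: Identify the formula: BD = dry mass / volume
Step 2: Substitute values: BD = 547.1 / 366.2
Step 3: BD = 1.49 g/cm^3

1.49


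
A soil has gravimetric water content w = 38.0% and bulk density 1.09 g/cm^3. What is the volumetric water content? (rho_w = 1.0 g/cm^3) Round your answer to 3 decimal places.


Step 1: theta = (w / 100) * BD / rho_w
Step 2: theta = (38.0 / 100) * 1.09 / 1.0
Step 3: theta = 0.38 * 1.09
Step 4: theta = 0.414

0.414


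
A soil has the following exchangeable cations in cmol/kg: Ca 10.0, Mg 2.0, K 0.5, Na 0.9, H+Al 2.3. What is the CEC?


Step 1: CEC = Ca + Mg + K + Na + (H+Al)
Step 2: CEC = 10.0 + 2.0 + 0.5 + 0.9 + 2.3
Step 3: CEC = 15.7 cmol/kg

15.7


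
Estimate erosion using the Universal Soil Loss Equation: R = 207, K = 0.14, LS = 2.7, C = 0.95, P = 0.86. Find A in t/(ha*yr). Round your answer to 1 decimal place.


Step 1: A = R * K * LS * C * P
Step 2: R * K = 207 * 0.14 = 28.98
Step 3: (R*K) * LS = 28.98 * 2.7 = 78.246
Step 4: * C * P = 78.246 * 0.95 * 0.86 = 63.9
Step 5: A = 63.9 t/(ha*yr)

63.9


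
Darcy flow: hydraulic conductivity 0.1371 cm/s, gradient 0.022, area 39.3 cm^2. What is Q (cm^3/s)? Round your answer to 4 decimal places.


Step 1: Apply Darcy's law: Q = K * i * A
Step 2: Q = 0.1371 * 0.022 * 39.3
Step 3: Q = 0.1185 cm^3/s

0.1185


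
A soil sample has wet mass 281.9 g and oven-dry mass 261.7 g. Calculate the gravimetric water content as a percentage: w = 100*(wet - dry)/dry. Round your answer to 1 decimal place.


Step 1: Water mass = wet - dry = 281.9 - 261.7 = 20.2 g
Step 2: w = 100 * water mass / dry mass
Step 3: w = 100 * 20.2 / 261.7 = 7.7%

7.7


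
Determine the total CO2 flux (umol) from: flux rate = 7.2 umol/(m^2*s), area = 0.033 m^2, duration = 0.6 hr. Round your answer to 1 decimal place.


Step 1: Convert time to seconds: 0.6 hr * 3600 = 2160.0 s
Step 2: Total = flux * area * time_s
Step 3: Total = 7.2 * 0.033 * 2160.0
Step 4: Total = 513.2 umol

513.2


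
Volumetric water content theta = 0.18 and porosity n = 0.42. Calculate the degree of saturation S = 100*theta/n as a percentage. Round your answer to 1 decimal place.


Step 1: S = 100 * theta_v / n
Step 2: S = 100 * 0.18 / 0.42
Step 3: S = 42.9%

42.9


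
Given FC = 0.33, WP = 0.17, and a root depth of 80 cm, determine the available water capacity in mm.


Step 1: Available water = (FC - WP) * depth * 10
Step 2: AW = (0.33 - 0.17) * 80 * 10
Step 3: AW = 0.16 * 80 * 10
Step 4: AW = 128.0 mm

128.0


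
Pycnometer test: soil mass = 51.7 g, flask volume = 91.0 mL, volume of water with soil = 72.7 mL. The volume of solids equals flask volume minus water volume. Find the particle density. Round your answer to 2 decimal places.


Step 1: Volume of solids = flask volume - water volume with soil
Step 2: V_solids = 91.0 - 72.7 = 18.3 mL
Step 3: Particle density = mass / V_solids = 51.7 / 18.3 = 2.83 g/cm^3

2.83


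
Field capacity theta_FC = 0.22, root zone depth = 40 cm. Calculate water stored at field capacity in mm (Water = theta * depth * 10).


Step 1: Water (mm) = theta_FC * depth (cm) * 10
Step 2: Water = 0.22 * 40 * 10
Step 3: Water = 88.0 mm

88.0


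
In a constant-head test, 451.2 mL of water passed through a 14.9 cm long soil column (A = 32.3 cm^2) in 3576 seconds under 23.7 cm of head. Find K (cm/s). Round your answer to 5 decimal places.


Step 1: K = Q * L / (A * t * h)
Step 2: Numerator = 451.2 * 14.9 = 6722.88
Step 3: Denominator = 32.3 * 3576 * 23.7 = 2737463.76
Step 4: K = 6722.88 / 2737463.76 = 0.00246 cm/s

0.00246


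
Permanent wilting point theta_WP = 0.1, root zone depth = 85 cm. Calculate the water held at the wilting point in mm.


Step 1: Water (mm) = theta_WP * depth * 10
Step 2: Water = 0.1 * 85 * 10
Step 3: Water = 85.0 mm

85.0


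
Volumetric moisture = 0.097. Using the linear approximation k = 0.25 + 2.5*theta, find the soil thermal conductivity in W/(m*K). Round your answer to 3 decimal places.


Step 1: k = 0.25 + 2.5 * theta
Step 2: k = 0.25 + 2.5 * 0.097
Step 3: k = 0.25 + 0.243
Step 4: k = 0.493 W/(m*K)

0.493
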